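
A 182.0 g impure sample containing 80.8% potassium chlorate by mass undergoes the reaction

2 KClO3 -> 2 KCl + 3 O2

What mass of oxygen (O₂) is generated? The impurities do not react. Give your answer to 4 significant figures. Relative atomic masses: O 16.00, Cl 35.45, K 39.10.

57.60 g

Mass of pure KClO3 = 182.0 g × 0.808 = 147.06 g.
M(KClO3) = 39.10 + 35.45 + 3(16.00) = 122.55 g/mol.
M(O2) = 2(16.00) = 32.00 g/mol.
n(KClO3) = 147.06 g / 122.55 g/mol = 1.2000 mol.
From the equation the KClO3:O2 mole ratio is 2:3, so n(O2) = 1.2000 × 3/2 = 1.8000 mol.
Mass of O2 = 1.8000 mol × 32.00 g/mol = 57.598 g.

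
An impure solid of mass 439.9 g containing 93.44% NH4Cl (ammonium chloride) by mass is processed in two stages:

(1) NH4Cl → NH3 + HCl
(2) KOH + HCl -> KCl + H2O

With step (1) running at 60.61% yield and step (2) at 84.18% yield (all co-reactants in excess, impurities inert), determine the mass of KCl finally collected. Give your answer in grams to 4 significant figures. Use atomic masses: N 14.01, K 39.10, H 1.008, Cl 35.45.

292.3 g

Pure NH4Cl = 439.9 × 0.9344 = 411.04 g.
M(NH4Cl) = 14.01 + 4(1.008) + 35.45 = 53.492 g/mol.
M(KCl) = 39.10 + 35.45 = 74.55 g/mol.
n(NH4Cl) = 411.04 / 53.492 = 7.6842 mol.
Step 1 (NH4Cl:HCl = 1:1): theoretical n(HCl) = 7.6842 mol; at 60.61% yield, n(HCl) = 4.6574 mol.
Step 2 (HCl:KCl = 1:1): theoretical n(KCl) = 4.6574 mol, so theoretical mass = 4.6574 × 74.55 = 347.21 g.
At 84.18% yield, actual mass of KCl = 347.21 × 0.8418 = 292.28 g.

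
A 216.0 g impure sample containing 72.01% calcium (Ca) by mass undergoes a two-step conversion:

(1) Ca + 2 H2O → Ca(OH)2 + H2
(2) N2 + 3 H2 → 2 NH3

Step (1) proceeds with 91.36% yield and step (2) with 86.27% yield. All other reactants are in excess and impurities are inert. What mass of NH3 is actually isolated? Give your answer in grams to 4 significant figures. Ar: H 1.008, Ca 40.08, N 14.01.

Pure Ca = 216.0 × 0.7201 = 155.54 g.
M(Ca) = 40.08 g/mol.
M(NH3) = 14.01 + 3(1.008) = 17.034 g/mol.
n(Ca) = 155.54 / 40.08 = 3.8808 mol.
Step 1 (Ca:H2 = 1:1): theoretical n(H2) = 3.8808 mol; at 91.36% yield, n(H2) = 3.5455 mol.
Step 2 (H2:NH3 = 3:2): theoretical n(NH3) = 2.3637 mol, so theoretical mass = 2.3637 × 17.034 = 40.262 g.
At 86.27% yield, actual mass of NH3 = 40.262 × 0.8627 = 34.734 g.

34.73 g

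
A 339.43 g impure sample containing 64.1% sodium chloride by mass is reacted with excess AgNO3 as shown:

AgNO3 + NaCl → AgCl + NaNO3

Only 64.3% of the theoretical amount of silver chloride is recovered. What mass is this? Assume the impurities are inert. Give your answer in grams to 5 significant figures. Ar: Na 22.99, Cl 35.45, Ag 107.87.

343.10 g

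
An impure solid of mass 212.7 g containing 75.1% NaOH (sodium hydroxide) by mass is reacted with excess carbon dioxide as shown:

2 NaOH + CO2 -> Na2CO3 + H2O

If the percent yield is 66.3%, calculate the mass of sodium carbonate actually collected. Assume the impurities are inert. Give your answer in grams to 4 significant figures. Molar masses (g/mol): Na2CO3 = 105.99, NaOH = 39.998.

140.3 g

Pure NaOH available = 212.7 g × 0.751 = 159.74 g.
n(NaOH) = 159.74 g / 39.998 g/mol = 3.9936 mol.
From the equation the NaOH:Na2CO3 mole ratio is 2:1, so n(Na2CO3) = 3.9936 × 1/2 = 1.9968 mol.
Mass of Na2CO3 = 1.9968 mol × 105.99 g/mol = 211.64 g.
Actual mass collected = 211.64 g × 0.663 = 140.32 g.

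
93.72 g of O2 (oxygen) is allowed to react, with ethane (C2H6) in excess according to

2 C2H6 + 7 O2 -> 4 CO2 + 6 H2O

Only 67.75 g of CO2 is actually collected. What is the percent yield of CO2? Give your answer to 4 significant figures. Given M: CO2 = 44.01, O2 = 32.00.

91.98 %

n(O2) = 93.720 g / 32.00 g/mol = 2.9287 mol.
From the equation the O2:CO2 mole ratio is 7:4, so n(CO2) = 2.9287 × 4/7 = 1.6736 mol.
Mass of CO2 = 1.6736 mol × 44.01 g/mol = 73.654 g.
This is the theoretical yield. Percent yield = 67.75 g / 73.654 g × 100% = 91.984%.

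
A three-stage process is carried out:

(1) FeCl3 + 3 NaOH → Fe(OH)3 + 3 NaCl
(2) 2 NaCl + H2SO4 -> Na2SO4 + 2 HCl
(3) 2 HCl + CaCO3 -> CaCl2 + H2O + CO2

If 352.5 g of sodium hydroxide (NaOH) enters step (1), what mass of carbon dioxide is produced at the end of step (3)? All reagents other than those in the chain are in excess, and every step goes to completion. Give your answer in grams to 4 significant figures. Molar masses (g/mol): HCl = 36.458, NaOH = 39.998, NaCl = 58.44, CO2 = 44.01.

n(NaOH) = 352.5 / 39.998 = 8.8129 mol.
Reaction (1): NaOH→NaCl ratio 3:3 ⇒ n(NaCl) = 8.8129 mol.
Reaction (2): NaCl→HCl ratio 2:2 ⇒ n(HCl) = 8.8129 mol.
Reaction (3): HCl→CO2 ratio 2:1 ⇒ n(CO2) = 4.4065 mol.
Mass of CO2 = 4.4065 × 44.01 = 193.93 g.

193.9 g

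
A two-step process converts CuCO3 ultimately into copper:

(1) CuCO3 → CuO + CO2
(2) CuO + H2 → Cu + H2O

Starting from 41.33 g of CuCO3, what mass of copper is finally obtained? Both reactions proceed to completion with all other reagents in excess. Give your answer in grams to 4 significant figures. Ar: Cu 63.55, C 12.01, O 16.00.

21.26 g

M(CuCO3) = 63.55 + 12.01 + 3(16.00) = 123.56 g/mol.
M(Cu) = 63.55 g/mol.
n(CuCO3) = 41.330 / 123.56 = 0.33449 mol.
Step 1 gives a 1:1 ratio of CuCO3 to CuO, so n(CuO) = 0.33449 mol.
In step 2 the CuO:Cu ratio is 1:1, so n(Cu) = 0.33449 mol.
Mass of Cu = 0.33449 × 63.55 = 21.257 g.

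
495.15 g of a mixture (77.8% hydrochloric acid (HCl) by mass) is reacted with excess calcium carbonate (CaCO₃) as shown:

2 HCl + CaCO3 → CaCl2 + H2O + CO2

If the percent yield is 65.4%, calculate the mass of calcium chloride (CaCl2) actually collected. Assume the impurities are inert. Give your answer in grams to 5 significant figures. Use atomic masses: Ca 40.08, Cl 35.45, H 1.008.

383.46 g

Pure HCl available = 495.15 g × 0.778 = 385.227 g.
M(HCl) = 1.008 + 35.45 = 36.458 g/mol.
M(CaCl2) = 40.08 + 2(35.45) = 110.98 g/mol.
n(HCl) = 385.227 g / 36.458 g/mol = 10.5663 mol.
From the equation the HCl:CaCl2 mole ratio is 2:1, so n(CaCl2) = 10.5663 × 1/2 = 5.28316 mol.
Mass of CaCl2 = 5.28316 mol × 110.98 g/mol = 586.325 g.
Actual mass collected = 586.325 g × 0.654 = 383.456 g.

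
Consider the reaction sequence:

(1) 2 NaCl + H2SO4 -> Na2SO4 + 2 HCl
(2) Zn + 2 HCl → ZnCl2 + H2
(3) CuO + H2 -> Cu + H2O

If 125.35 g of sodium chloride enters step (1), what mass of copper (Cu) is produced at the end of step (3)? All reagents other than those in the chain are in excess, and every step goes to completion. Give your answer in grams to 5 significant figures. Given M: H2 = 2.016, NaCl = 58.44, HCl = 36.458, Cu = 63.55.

n(NaCl) = 125.35 / 58.44 = 2.14493 mol.
Reaction (1): NaCl→HCl ratio 2:2 ⇒ n(HCl) = 2.14493 mol.
Reaction (2): HCl→H2 ratio 2:1 ⇒ n(H2) = 1.07247 mol.
Reaction (3): H2→Cu ratio 1:1 ⇒ n(Cu) = 1.07247 mol.
Mass of Cu = 1.07247 × 63.55 = 68.1553 g.

68.155 g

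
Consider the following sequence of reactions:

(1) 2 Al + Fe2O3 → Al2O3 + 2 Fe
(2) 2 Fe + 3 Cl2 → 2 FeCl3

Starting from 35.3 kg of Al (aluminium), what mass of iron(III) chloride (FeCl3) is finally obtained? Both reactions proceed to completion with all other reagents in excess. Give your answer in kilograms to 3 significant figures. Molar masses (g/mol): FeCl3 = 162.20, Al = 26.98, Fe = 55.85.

35.3 kg = 35300 g.
n(Al) = 35300 / 26.98 = 1308 mol.
Step 1 gives a 2:2 ratio of Al to Fe, so n(Fe) = 1308 mol.
In step 2 the Fe:FeCl3 ratio is 2:2, so n(FeCl3) = 1308 mol.
Mass of FeCl3 = 1308 × 162.20 = 212200 g = 212 kg.

212 kg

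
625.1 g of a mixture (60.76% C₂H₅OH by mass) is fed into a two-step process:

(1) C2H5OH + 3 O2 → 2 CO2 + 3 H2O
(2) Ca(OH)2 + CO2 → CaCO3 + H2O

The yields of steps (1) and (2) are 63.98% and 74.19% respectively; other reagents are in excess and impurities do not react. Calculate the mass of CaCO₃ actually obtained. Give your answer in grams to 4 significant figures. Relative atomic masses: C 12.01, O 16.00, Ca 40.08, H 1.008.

783.4 g

Pure C2H5OH = 625.1 × 0.6076 = 379.81 g.
M(C2H5OH) = 2(12.01) + 6(1.008) + 16.00 = 46.068 g/mol.
M(CaCO3) = 40.08 + 12.01 + 3(16.00) = 100.09 g/mol.
n(C2H5OH) = 379.81 / 46.068 = 8.2446 mol.
Step 1 (C2H5OH:CO2 = 1:2): theoretical n(CO2) = 16.489 mol; at 63.98% yield, n(CO2) = 10.550 mol.
Step 2 (CO2:CaCO3 = 1:1): theoretical n(CaCO3) = 10.550 mol, so theoretical mass = 10.550 × 100.09 = 1055.9 g.
At 74.19% yield, actual mass of CaCO3 = 1055.9 × 0.7419 = 783.39 g.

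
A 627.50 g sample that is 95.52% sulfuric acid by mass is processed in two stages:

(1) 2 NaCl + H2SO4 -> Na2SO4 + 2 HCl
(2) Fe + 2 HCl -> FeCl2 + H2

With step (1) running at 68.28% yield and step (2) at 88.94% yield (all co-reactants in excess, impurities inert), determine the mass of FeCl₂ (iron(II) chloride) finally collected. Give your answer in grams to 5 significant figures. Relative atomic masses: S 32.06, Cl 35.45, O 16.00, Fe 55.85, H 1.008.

Pure H2SO4 = 627.50 × 0.9552 = 599.388 g.
M(H2SO4) = 2(1.008) + 32.06 + 4(16.00) = 98.076 g/mol.
M(FeCl2) = 55.85 + 2(35.45) = 126.75 g/mol.
n(H2SO4) = 599.388 / 98.076 = 6.11146 mol.
Step 1 (H2SO4:HCl = 1:2): theoretical n(HCl) = 12.2229 mol; at 68.28% yield, n(HCl) = 8.34582 mol.
Step 2 (HCl:FeCl2 = 2:1): theoretical n(FeCl2) = 4.17291 mol, so theoretical mass = 4.17291 × 126.75 = 528.916 g.
At 88.94% yield, actual mass of FeCl2 = 528.916 × 0.8894 = 470.418 g.

470.42 g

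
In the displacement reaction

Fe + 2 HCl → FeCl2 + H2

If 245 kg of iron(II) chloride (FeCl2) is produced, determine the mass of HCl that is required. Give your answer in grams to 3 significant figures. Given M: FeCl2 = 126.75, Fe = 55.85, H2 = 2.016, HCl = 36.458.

141000 g

Convert: 245 kg = 245000 g.
n(FeCl2) = 245000 g / 126.75 g/mol = 1933 mol.
From the equation the FeCl2:HCl mole ratio is 1:2, so n(HCl) = 1933 × 2/1 = 3866 mol.
Mass of HCl = 3866 mol × 36.458 g/mol = 140900 g.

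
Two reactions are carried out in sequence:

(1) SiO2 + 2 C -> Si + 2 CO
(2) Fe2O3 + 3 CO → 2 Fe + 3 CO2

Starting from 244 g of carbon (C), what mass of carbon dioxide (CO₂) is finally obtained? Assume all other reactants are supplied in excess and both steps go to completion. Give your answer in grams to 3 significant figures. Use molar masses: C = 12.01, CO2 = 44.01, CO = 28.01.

n(C) = 244.0 / 12.01 = 20.32 mol.
Step 1 gives a 2:2 ratio of C to CO, so n(CO) = 20.32 mol.
In step 2 the CO:CO2 ratio is 3:3, so n(CO2) = 20.32 mol.
Mass of CO2 = 20.32 × 44.01 = 894.1 g.

894 g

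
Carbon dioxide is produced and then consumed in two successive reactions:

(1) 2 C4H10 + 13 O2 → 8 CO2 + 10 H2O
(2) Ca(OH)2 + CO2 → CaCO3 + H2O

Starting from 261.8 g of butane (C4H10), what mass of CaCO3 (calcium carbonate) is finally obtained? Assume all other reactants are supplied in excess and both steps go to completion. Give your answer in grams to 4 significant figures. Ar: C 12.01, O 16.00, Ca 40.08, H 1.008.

M(C4H10) = 4(12.01) + 10(1.008) = 58.12 g/mol.
M(CaCO3) = 40.08 + 12.01 + 3(16.00) = 100.09 g/mol.
n(C4H10) = 261.80 / 58.12 = 4.5045 mol.
Step 1 gives a 2:8 ratio of C4H10 to CO2, so n(CO2) = 18.018 mol.
In step 2 the CO2:CaCO3 ratio is 1:1, so n(CaCO3) = 18.018 mol.
Mass of CaCO3 = 18.018 × 100.09 = 1803.4 g.

1803 g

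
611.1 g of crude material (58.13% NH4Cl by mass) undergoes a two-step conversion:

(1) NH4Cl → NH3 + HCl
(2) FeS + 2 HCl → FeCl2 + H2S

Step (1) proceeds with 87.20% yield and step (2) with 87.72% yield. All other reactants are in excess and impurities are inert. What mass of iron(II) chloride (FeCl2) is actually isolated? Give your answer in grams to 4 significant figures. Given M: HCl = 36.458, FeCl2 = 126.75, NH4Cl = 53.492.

321.9 g

Pure NH4Cl = 611.1 × 0.5813 = 355.23 g.
n(NH4Cl) = 355.23 / 53.492 = 6.6409 mol.
Step 1 (NH4Cl:HCl = 1:1): theoretical n(HCl) = 6.6409 mol; at 87.20% yield, n(HCl) = 5.7908 mol.
Step 2 (HCl:FeCl2 = 2:1): theoretical n(FeCl2) = 2.8954 mol, so theoretical mass = 2.8954 × 126.75 = 366.99 g.
At 87.72% yield, actual mass of FeCl2 = 366.99 × 0.8772 = 321.93 g.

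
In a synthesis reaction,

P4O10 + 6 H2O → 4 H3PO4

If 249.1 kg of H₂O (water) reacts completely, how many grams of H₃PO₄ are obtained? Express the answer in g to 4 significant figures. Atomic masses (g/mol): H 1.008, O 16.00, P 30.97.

M(H2O) = 2(1.008) + 16.00 = 18.016 g/mol.
M(H3PO4) = 3(1.008) + 30.97 + 4(16.00) = 97.994 g/mol.
Convert: 249.1 kg = 249100 g.
n(H2O) = 249100 g / 18.016 g/mol = 13827 mol.
From the equation the H2O:H3PO4 mole ratio is 6:4, so n(H3PO4) = 13827 × 4/6 = 9217.7 mol.
Mass of H3PO4 = 9217.7 mol × 97.994 g/mol = 903280 g.

903300 g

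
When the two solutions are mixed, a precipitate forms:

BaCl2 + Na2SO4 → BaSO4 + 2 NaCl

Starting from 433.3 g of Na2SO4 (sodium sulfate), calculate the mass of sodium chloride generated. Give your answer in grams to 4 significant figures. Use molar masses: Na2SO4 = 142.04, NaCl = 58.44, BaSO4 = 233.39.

n(Na2SO4) = 433.30 g / 142.04 g/mol = 3.0505 mol.
From the equation the Na2SO4:NaCl mole ratio is 1:2, so n(NaCl) = 3.0505 × 2/1 = 6.1011 mol.
Mass of NaCl = 6.1011 mol × 58.44 g/mol = 356.55 g.

356.5 g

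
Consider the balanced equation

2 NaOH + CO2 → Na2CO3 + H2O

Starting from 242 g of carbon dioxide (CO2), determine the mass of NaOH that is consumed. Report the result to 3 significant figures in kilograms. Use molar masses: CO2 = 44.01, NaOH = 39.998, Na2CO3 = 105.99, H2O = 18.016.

n(CO2) = 242.0 g / 44.01 g/mol = 5.499 mol.
From the equation the CO2:NaOH mole ratio is 1:2, so n(NaOH) = 5.499 × 2/1 = 11.00 mol.
Mass of NaOH = 11.00 mol × 39.998 g/mol = 439.9 g.
Converting to kg: 439.9 g = 0.440 kg.

0.440 kg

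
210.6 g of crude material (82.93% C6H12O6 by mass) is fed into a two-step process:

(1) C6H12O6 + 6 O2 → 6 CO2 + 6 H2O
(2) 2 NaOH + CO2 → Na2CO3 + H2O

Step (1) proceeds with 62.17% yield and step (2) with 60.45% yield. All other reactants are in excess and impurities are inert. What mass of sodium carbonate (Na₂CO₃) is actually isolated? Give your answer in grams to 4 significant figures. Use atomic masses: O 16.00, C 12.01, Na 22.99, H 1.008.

231.7 g

Pure C6H12O6 = 210.6 × 0.8293 = 174.65 g.
M(C6H12O6) = 6(12.01) + 12(1.008) + 6(16.00) = 180.156 g/mol.
M(Na2CO3) = 2(22.99) + 12.01 + 3(16.00) = 105.99 g/mol.
n(C6H12O6) = 174.65 / 180.156 = 0.96944 mol.
Step 1 (C6H12O6:CO2 = 1:6): theoretical n(CO2) = 5.8166 mol; at 62.17% yield, n(CO2) = 3.6162 mol.
Step 2 (CO2:Na2CO3 = 1:1): theoretical n(Na2CO3) = 3.6162 mol, so theoretical mass = 3.6162 × 105.99 = 383.28 g.
At 60.45% yield, actual mass of Na2CO3 = 383.28 × 0.6045 = 231.69 g.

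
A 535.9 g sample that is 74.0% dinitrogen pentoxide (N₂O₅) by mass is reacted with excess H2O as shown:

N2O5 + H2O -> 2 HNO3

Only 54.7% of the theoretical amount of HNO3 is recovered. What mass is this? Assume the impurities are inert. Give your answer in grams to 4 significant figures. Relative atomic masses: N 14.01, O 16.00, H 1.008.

Pure N2O5 available = 535.9 g × 0.740 = 396.57 g.
M(N2O5) = 2(14.01) + 5(16.00) = 108.02 g/mol.
M(HNO3) = 1.008 + 14.01 + 3(16.00) = 63.018 g/mol.
n(N2O5) = 396.57 g / 108.02 g/mol = 3.6712 mol.
From the equation the N2O5:HNO3 mole ratio is 1:2, so n(HNO3) = 3.6712 × 2/1 = 7.3425 mol.
Mass of HNO3 = 7.3425 mol × 63.018 g/mol = 462.71 g.
Actual mass collected = 462.71 g × 0.547 = 253.10 g.

253.1 g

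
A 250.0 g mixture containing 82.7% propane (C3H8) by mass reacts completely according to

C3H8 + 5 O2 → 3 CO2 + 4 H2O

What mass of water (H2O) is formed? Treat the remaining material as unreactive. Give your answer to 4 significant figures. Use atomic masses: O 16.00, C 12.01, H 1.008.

Mass of pure C3H8 = 250.0 g × 0.827 = 206.75 g.
M(C3H8) = 3(12.01) + 8(1.008) = 44.094 g/mol.
M(H2O) = 2(1.008) + 16.00 = 18.016 g/mol.
n(C3H8) = 206.75 g / 44.094 g/mol = 4.6888 mol.
From the equation the C3H8:H2O mole ratio is 1:4, so n(H2O) = 4.6888 × 4/1 = 18.755 mol.
Mass of H2O = 18.755 mol × 18.016 g/mol = 337.90 g.

337.9 g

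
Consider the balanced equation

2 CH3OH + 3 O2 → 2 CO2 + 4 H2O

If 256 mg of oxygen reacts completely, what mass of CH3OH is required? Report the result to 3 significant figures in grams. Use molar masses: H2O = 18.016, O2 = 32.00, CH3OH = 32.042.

0.171 g

Convert: 256 mg = 0.2560 g.
n(O2) = 0.2560 g / 32.00 g/mol = 0.008000 mol.
From the equation the O2:CH3OH mole ratio is 3:2, so n(CH3OH) = 0.008000 × 2/3 = 0.005333 mol.
Mass of CH3OH = 0.005333 mol × 32.042 g/mol = 0.1709 g.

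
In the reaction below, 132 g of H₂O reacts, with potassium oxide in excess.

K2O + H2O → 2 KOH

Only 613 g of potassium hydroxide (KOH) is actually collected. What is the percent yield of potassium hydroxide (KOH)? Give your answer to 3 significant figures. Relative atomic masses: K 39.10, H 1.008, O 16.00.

M(H2O) = 2(1.008) + 16.00 = 18.016 g/mol.
M(KOH) = 39.10 + 16.00 + 1.008 = 56.108 g/mol.
n(H2O) = 132.0 g / 18.016 g/mol = 7.327 mol.
From the equation the H2O:KOH mole ratio is 1:2, so n(KOH) = 7.327 × 2/1 = 14.65 mol.
Mass of KOH = 14.65 mol × 56.108 g/mol = 822.2 g.
This is the theoretical yield. Percent yield = 613 g / 822.2 g × 100% = 74.56%.

74.6 %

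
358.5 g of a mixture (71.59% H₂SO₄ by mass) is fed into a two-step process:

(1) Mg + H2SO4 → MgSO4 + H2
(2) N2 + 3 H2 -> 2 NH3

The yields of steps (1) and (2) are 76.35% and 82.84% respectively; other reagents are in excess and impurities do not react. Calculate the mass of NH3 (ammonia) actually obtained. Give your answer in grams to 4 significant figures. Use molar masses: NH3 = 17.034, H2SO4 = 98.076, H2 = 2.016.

18.80 g

Pure H2SO4 = 358.5 × 0.7159 = 256.65 g.
n(H2SO4) = 256.65 / 98.076 = 2.6168 mol.
Step 1 (H2SO4:H2 = 1:1): theoretical n(H2) = 2.6168 mol; at 76.35% yield, n(H2) = 1.9980 mol.
Step 2 (H2:NH3 = 3:2): theoretical n(NH3) = 1.3320 mol, so theoretical mass = 1.3320 × 17.034 = 22.689 g.
At 82.84% yield, actual mass of NH3 = 22.689 × 0.8284 = 18.795 g.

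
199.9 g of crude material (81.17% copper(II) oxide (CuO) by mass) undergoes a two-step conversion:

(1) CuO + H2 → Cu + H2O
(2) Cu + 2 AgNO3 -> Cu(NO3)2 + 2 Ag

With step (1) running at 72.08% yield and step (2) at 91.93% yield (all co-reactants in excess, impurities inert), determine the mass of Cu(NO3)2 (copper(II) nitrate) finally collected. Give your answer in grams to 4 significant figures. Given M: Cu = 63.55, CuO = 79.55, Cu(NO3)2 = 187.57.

Pure CuO = 199.9 × 0.8117 = 162.26 g.
n(CuO) = 162.26 / 79.55 = 2.0397 mol.
Step 1 (CuO:Cu = 1:1): theoretical n(Cu) = 2.0397 mol; at 72.08% yield, n(Cu) = 1.4702 mol.
Step 2 (Cu:Cu(NO3)2 = 1:1): theoretical n(Cu(NO3)2) = 1.4702 mol, so theoretical mass = 1.4702 × 187.57 = 275.77 g.
At 91.93% yield, actual mass of Cu(NO3)2 = 275.77 × 0.9193 = 253.51 g.

253.5 g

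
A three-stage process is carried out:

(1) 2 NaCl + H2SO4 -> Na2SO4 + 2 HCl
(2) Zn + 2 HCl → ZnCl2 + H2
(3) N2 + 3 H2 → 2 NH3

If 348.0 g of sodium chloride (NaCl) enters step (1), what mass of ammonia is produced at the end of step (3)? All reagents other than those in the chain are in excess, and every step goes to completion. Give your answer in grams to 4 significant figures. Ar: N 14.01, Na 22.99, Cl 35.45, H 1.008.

33.81 g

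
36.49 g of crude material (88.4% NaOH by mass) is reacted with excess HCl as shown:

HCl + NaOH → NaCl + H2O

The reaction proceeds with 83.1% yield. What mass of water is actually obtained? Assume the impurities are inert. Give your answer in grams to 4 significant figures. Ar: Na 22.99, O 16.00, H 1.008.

12.07 g

Pure NaOH available = 36.49 g × 0.884 = 32.257 g.
M(NaOH) = 22.99 + 16.00 + 1.008 = 39.998 g/mol.
M(H2O) = 2(1.008) + 16.00 = 18.016 g/mol.
n(NaOH) = 32.257 g / 39.998 g/mol = 0.80647 mol.
From the equation the NaOH:H2O mole ratio is 1:1, so n(H2O) = 0.80647 × 1/1 = 0.80647 mol.
Mass of H2O = 0.80647 mol × 18.016 g/mol = 14.529 g.
Actual mass collected = 14.529 g × 0.831 = 12.074 g.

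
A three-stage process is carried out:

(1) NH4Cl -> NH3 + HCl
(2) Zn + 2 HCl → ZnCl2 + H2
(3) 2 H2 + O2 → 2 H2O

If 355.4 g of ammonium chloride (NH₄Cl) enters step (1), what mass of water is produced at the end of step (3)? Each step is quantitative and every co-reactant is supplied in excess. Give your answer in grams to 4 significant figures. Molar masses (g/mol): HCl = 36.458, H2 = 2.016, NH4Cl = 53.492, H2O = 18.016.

n(NH4Cl) = 355.4 / 53.492 = 6.6440 mol.
Reaction (1): NH4Cl→HCl ratio 1:1 ⇒ n(HCl) = 6.6440 mol.
Reaction (2): HCl→H2 ratio 2:1 ⇒ n(H2) = 3.3220 mol.
Reaction (3): H2→H2O ratio 2:2 ⇒ n(H2O) = 3.3220 mol.
Mass of H2O = 3.3220 × 18.016 = 59.849 g.

59.85 g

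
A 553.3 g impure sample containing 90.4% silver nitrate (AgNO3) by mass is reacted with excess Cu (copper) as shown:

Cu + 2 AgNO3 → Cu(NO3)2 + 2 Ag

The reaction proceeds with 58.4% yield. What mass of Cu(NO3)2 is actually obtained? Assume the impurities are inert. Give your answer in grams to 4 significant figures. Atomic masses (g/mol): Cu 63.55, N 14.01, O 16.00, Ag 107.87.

161.3 g

Pure AgNO3 available = 553.3 g × 0.904 = 500.18 g.
M(AgNO3) = 107.87 + 14.01 + 3(16.00) = 169.88 g/mol.
M(Cu(NO3)2) = 63.55 + 2(14.01) + 6(16.00) = 187.57 g/mol.
n(AgNO3) = 500.18 g / 169.88 g/mol = 2.9443 mol.
From the equation the AgNO3:Cu(NO3)2 mole ratio is 2:1, so n(Cu(NO3)2) = 2.9443 × 1/2 = 1.4722 mol.
Mass of Cu(NO3)2 = 1.4722 mol × 187.57 g/mol = 276.13 g.
Actual mass collected = 276.13 g × 0.584 = 161.26 g.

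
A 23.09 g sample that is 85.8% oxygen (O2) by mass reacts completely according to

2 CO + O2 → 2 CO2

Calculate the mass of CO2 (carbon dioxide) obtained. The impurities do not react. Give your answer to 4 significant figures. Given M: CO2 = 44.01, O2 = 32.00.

54.49 g

Mass of pure O2 = 23.09 g × 0.858 = 19.811 g.
n(O2) = 19.811 g / 32.00 g/mol = 0.61910 mol.
From the equation the O2:CO2 mole ratio is 1:2, so n(CO2) = 0.61910 × 2/1 = 1.2382 mol.
Mass of CO2 = 1.2382 mol × 44.01 g/mol = 54.493 g.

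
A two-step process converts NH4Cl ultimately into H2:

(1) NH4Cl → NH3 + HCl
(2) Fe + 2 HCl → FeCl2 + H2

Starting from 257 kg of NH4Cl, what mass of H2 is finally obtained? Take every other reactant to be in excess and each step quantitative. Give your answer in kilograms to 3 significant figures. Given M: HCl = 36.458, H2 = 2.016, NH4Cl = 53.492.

4.84 kg

257 kg = 257000 g.
n(NH4Cl) = 257000 / 53.492 = 4804 mol.
Step 1 gives a 1:1 ratio of NH4Cl to HCl, so n(HCl) = 4804 mol.
In step 2 the HCl:H2 ratio is 2:1, so n(H2) = 2402 mol.
Mass of H2 = 2402 × 2.016 = 4843 g = 4.84 kg.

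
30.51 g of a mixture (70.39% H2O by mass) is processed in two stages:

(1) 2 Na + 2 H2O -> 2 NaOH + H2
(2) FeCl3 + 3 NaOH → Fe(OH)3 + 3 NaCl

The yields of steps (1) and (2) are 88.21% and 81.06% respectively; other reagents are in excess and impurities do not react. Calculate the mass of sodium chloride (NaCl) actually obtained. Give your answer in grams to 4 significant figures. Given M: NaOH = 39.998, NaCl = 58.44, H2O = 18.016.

49.81 g

Pure H2O = 30.51 × 0.7039 = 21.476 g.
n(H2O) = 21.476 / 18.016 = 1.1921 mol.
Step 1 (H2O:NaOH = 2:2): theoretical n(NaOH) = 1.1921 mol; at 88.21% yield, n(NaOH) = 1.0515 mol.
Step 2 (NaOH:NaCl = 3:3): theoretical n(NaCl) = 1.0515 mol, so theoretical mass = 1.0515 × 58.44 = 61.450 g.
At 81.06% yield, actual mass of NaCl = 61.450 × 0.8106 = 49.811 g.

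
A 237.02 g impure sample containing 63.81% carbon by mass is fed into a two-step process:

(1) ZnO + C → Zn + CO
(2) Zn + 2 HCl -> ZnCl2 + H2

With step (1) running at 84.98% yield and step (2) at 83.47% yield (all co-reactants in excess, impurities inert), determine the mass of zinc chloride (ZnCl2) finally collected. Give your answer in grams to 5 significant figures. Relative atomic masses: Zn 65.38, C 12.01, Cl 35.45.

Pure C = 237.02 × 0.6381 = 151.242 g.
M(C) = 12.01 g/mol.
M(ZnCl2) = 65.38 + 2(35.45) = 136.28 g/mol.
n(C) = 151.242 / 12.01 = 12.5930 mol.
Step 1 (C:Zn = 1:1): theoretical n(Zn) = 12.5930 mol; at 84.98% yield, n(Zn) = 10.7016 mol.
Step 2 (Zn:ZnCl2 = 1:1): theoretical n(ZnCl2) = 10.7016 mol, so theoretical mass = 10.7016 × 136.28 = 1458.41 g.
At 83.47% yield, actual mass of ZnCl2 = 1458.41 × 0.8347 = 1217.33 g.

1217.3 g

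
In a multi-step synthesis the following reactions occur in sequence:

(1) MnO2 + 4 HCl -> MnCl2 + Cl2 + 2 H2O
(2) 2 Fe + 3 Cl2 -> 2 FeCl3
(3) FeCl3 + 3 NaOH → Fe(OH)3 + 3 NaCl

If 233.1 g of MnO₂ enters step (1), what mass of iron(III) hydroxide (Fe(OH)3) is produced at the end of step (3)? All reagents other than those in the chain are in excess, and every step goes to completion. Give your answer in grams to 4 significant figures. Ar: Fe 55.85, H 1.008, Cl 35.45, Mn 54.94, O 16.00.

M(MnO2) = 54.94 + 2(16.00) = 86.94 g/mol.
M(Fe(OH)3) = 55.85 + 3(16.00) + 3(1.008) = 106.874 g/mol.
n(MnO2) = 233.1 / 86.94 = 2.6812 mol.
Reaction (1): MnO2→Cl2 ratio 1:1 ⇒ n(Cl2) = 2.6812 mol.
Reaction (2): Cl2→FeCl3 ratio 3:2 ⇒ n(FeCl3) = 1.7874 mol.
Reaction (3): FeCl3→Fe(OH)3 ratio 1:1 ⇒ n(Fe(OH)3) = 1.7874 mol.
Mass of Fe(OH)3 = 1.7874 × 106.874 = 191.03 g.

191.0 g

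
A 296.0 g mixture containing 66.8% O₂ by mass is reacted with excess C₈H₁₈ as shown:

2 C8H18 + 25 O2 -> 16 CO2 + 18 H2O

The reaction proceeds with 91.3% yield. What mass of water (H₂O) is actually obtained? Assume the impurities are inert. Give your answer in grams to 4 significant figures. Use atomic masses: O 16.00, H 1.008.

Pure O2 available = 296.0 g × 0.668 = 197.73 g.
M(O2) = 2(16.00) = 32.00 g/mol.
M(H2O) = 2(1.008) + 16.00 = 18.016 g/mol.
n(O2) = 197.73 g / 32.00 g/mol = 6.1790 mol.
From the equation the O2:H2O mole ratio is 25:18, so n(H2O) = 6.1790 × 18/25 = 4.4489 mol.
Mass of H2O = 4.4489 mol × 18.016 g/mol = 80.151 g.
Actual mass collected = 80.151 g × 0.913 = 73.178 g.

73.18 g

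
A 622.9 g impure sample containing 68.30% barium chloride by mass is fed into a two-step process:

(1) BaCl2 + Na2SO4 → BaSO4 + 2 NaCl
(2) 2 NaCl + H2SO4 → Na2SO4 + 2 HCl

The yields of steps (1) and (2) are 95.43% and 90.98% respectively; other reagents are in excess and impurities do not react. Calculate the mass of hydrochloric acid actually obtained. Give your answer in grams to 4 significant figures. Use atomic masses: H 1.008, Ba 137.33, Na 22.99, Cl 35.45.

Pure BaCl2 = 622.9 × 0.6830 = 425.44 g.
M(BaCl2) = 137.33 + 2(35.45) = 208.23 g/mol.
M(HCl) = 1.008 + 35.45 = 36.458 g/mol.
n(BaCl2) = 425.44 / 208.23 = 2.0431 mol.
Step 1 (BaCl2:NaCl = 1:2): theoretical n(NaCl) = 4.0863 mol; at 95.43% yield, n(NaCl) = 3.8995 mol.
Step 2 (NaCl:HCl = 2:2): theoretical n(HCl) = 3.8995 mol, so theoretical mass = 3.8995 × 36.458 = 142.17 g.
At 90.98% yield, actual mass of HCl = 142.17 × 0.9098 = 129.34 g.

129.3 g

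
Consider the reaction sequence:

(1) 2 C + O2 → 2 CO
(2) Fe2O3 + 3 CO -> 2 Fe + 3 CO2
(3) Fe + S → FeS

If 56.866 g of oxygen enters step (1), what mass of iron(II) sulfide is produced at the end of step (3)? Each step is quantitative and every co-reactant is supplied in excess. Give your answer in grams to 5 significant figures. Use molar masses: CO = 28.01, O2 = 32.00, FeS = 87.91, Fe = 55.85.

208.30 g

n(O2) = 56.866 / 32.00 = 1.77706 mol.
Reaction (1): O2→CO ratio 1:2 ⇒ n(CO) = 3.55412 mol.
Reaction (2): CO→Fe ratio 3:2 ⇒ n(Fe) = 2.36942 mol.
Reaction (3): Fe→FeS ratio 1:1 ⇒ n(FeS) = 2.36942 mol.
Mass of FeS = 2.36942 × 87.91 = 208.295 g.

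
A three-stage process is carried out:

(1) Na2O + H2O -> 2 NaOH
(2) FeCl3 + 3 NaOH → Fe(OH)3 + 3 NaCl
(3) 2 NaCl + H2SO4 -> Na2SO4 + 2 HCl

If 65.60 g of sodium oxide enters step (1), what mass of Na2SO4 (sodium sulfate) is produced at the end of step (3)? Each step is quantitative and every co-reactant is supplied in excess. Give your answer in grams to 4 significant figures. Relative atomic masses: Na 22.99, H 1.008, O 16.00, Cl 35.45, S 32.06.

150.3 g

M(Na2O) = 2(22.99) + 16.00 = 61.98 g/mol.
M(Na2SO4) = 2(22.99) + 32.06 + 4(16.00) = 142.04 g/mol.
n(Na2O) = 65.60 / 61.98 = 1.0584 mol.
Reaction (1): Na2O→NaOH ratio 1:2 ⇒ n(NaOH) = 2.1168 mol.
Reaction (2): NaOH→NaCl ratio 3:3 ⇒ n(NaCl) = 2.1168 mol.
Reaction (3): NaCl→Na2SO4 ratio 2:1 ⇒ n(Na2SO4) = 1.0584 mol.
Mass of Na2SO4 = 1.0584 × 142.04 = 150.34 g.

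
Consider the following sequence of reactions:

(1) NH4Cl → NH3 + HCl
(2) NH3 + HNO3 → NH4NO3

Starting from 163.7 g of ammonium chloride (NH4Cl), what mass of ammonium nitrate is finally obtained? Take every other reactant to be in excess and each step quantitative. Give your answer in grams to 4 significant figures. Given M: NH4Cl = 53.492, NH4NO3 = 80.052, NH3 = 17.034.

n(NH4Cl) = 163.70 / 53.492 = 3.0603 mol.
Step 1 gives a 1:1 ratio of NH4Cl to NH3, so n(NH3) = 3.0603 mol.
In step 2 the NH3:NH4NO3 ratio is 1:1, so n(NH4NO3) = 3.0603 mol.
Mass of NH4NO3 = 3.0603 × 80.052 = 244.98 g.

245.0 g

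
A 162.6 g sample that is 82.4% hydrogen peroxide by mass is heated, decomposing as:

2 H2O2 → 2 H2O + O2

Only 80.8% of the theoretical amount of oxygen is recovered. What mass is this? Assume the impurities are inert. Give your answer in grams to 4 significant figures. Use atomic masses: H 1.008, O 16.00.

Pure H2O2 available = 162.6 g × 0.824 = 133.98 g.
M(H2O2) = 2(1.008) + 2(16.00) = 34.016 g/mol.
M(O2) = 2(16.00) = 32.00 g/mol.
n(H2O2) = 133.98 g / 34.016 g/mol = 3.9388 mol.
From the equation the H2O2:O2 mole ratio is 2:1, so n(O2) = 3.9388 × 1/2 = 1.9694 mol.
Mass of O2 = 1.9694 mol × 32.00 g/mol = 63.021 g.
Actual mass collected = 63.021 g × 0.808 = 50.921 g.

50.92 g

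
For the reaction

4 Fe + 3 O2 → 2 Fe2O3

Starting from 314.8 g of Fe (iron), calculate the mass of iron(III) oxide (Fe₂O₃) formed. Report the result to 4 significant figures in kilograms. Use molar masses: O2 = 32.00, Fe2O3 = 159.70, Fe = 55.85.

0.4501 kg

n(Fe) = 314.80 g / 55.85 g/mol = 5.6365 mol.
From the equation the Fe:Fe2O3 mole ratio is 4:2, so n(Fe2O3) = 5.6365 × 2/4 = 2.8183 mol.
Mass of Fe2O3 = 2.8183 mol × 159.70 g/mol = 450.08 g.
Converting to kg: 450.08 g = 0.4501 kg.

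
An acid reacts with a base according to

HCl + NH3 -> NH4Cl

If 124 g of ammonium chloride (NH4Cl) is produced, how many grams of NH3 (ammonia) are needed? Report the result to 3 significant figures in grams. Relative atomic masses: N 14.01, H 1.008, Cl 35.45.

M(NH4Cl) = 14.01 + 4(1.008) + 35.45 = 53.492 g/mol.
M(NH3) = 14.01 + 3(1.008) = 17.034 g/mol.
n(NH4Cl) = 124.0 g / 53.492 g/mol = 2.318 mol.
From the equation the NH4Cl:NH3 mole ratio is 1:1, so n(NH3) = 2.318 × 1/1 = 2.318 mol.
Mass of NH3 = 2.318 mol × 17.034 g/mol = 39.49 g.

39.5 g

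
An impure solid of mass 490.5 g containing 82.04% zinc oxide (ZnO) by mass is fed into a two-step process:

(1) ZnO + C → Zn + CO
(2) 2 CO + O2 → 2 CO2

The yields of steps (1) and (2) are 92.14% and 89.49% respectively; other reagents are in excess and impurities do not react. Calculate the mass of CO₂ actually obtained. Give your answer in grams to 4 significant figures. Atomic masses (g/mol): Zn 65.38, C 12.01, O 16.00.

179.4 g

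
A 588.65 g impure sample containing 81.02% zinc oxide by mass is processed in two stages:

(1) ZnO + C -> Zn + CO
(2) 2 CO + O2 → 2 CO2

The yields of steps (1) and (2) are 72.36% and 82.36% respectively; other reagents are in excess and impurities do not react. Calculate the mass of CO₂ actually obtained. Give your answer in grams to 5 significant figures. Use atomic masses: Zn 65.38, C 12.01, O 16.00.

Pure ZnO = 588.65 × 0.8102 = 476.924 g.
M(ZnO) = 65.38 + 16.00 = 81.38 g/mol.
M(CO2) = 12.01 + 2(16.00) = 44.01 g/mol.
n(ZnO) = 476.924 / 81.38 = 5.86046 mol.
Step 1 (ZnO:CO = 1:1): theoretical n(CO) = 5.86046 mol; at 72.36% yield, n(CO) = 4.24063 mol.
Step 2 (CO:CO2 = 2:2): theoretical n(CO2) = 4.24063 mol, so theoretical mass = 4.24063 × 44.01 = 186.630 g.
At 82.36% yield, actual mass of CO2 = 186.630 × 0.8236 = 153.709 g.

153.71 g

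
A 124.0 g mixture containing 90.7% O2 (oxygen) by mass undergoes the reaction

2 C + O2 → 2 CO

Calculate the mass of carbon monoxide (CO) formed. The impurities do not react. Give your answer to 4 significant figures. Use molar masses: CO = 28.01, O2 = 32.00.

196.9 g

Mass of pure O2 = 124.0 g × 0.907 = 112.47 g.
n(O2) = 112.47 g / 32.00 g/mol = 3.5146 mol.
From the equation the O2:CO mole ratio is 1:2, so n(CO) = 3.5146 × 2/1 = 7.0293 mol.
Mass of CO = 7.0293 mol × 28.01 g/mol = 196.89 g.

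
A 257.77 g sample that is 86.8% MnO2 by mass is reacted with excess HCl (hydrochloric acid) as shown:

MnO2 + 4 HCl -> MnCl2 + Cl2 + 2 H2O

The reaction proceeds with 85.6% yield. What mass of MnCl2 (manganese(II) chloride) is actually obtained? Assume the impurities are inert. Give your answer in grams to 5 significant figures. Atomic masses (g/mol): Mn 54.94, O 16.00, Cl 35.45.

Pure MnO2 available = 257.77 g × 0.868 = 223.744 g.
M(MnO2) = 54.94 + 2(16.00) = 86.94 g/mol.
M(MnCl2) = 54.94 + 2(35.45) = 125.84 g/mol.
n(MnO2) = 223.744 g / 86.94 g/mol = 2.57355 mol.
From the equation the MnO2:MnCl2 mole ratio is 1:1, so n(MnCl2) = 2.57355 × 1/1 = 2.57355 mol.
Mass of MnCl2 = 2.57355 mol × 125.84 g/mol = 323.855 g.
Actual mass collected = 323.855 g × 0.856 = 277.220 g.

277.22 g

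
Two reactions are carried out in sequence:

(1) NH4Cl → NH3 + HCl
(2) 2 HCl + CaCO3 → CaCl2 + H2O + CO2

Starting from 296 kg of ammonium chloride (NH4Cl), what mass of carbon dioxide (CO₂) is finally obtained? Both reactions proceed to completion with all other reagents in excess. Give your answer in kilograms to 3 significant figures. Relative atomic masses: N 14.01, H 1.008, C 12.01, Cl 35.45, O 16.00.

122 kg

M(NH4Cl) = 14.01 + 4(1.008) + 35.45 = 53.492 g/mol.
M(CO2) = 12.01 + 2(16.00) = 44.01 g/mol.
296 kg = 296000 g.
n(NH4Cl) = 296000 / 53.492 = 5534 mol.
Step 1 gives a 1:1 ratio of NH4Cl to HCl, so n(HCl) = 5534 mol.
In step 2 the HCl:CO2 ratio is 2:1, so n(CO2) = 2767 mol.
Mass of CO2 = 2767 × 44.01 = 121800 g = 122 kg.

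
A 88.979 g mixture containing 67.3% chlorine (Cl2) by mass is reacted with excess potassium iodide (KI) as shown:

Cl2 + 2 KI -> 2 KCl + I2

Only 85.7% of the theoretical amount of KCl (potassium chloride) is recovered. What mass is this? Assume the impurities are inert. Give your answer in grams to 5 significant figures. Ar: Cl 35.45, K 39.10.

Pure Cl2 available = 88.979 g × 0.673 = 59.8829 g.
M(Cl2) = 2(35.45) = 70.90 g/mol.
M(KCl) = 39.10 + 35.45 = 74.55 g/mol.
n(Cl2) = 59.8829 g / 70.90 g/mol = 0.844610 mol.
From the equation the Cl2:KCl mole ratio is 1:2, so n(KCl) = 0.844610 × 2/1 = 1.68922 mol.
Mass of KCl = 1.68922 mol × 74.55 g/mol = 125.931 g.
Actual mass collected = 125.931 g × 0.857 = 107.923 g.

107.92 g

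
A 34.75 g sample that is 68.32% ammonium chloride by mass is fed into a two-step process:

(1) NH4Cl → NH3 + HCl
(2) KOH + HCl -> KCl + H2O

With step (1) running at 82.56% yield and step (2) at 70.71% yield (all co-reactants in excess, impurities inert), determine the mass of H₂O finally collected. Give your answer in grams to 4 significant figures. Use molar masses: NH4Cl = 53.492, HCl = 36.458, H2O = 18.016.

4.668 g

Pure NH4Cl = 34.75 × 0.6832 = 23.741 g.
n(NH4Cl) = 23.741 / 53.492 = 0.44383 mol.
Step 1 (NH4Cl:HCl = 1:1): theoretical n(HCl) = 0.44383 mol; at 82.56% yield, n(HCl) = 0.36642 mol.
Step 2 (HCl:H2O = 1:1): theoretical n(H2O) = 0.36642 mol, so theoretical mass = 0.36642 × 18.016 = 6.6015 g.
At 70.71% yield, actual mass of H2O = 6.6015 × 0.7071 = 4.6679 g.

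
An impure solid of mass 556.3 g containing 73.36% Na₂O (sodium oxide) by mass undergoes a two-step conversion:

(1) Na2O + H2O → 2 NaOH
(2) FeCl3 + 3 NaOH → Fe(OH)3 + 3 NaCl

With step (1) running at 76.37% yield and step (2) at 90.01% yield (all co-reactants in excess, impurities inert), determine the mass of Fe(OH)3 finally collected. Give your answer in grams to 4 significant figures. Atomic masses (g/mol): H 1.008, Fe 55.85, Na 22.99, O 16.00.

Pure Na2O = 556.3 × 0.7336 = 408.10 g.
M(Na2O) = 2(22.99) + 16.00 = 61.98 g/mol.
M(Fe(OH)3) = 55.85 + 3(16.00) + 3(1.008) = 106.874 g/mol.
n(Na2O) = 408.10 / 61.98 = 6.5844 mol.
Step 1 (Na2O:NaOH = 1:2): theoretical n(NaOH) = 13.169 mol; at 76.37% yield, n(NaOH) = 10.057 mol.
Step 2 (NaOH:Fe(OH)3 = 3:1): theoretical n(Fe(OH)3) = 3.3523 mol, so theoretical mass = 3.3523 × 106.874 = 358.28 g.
At 90.01% yield, actual mass of Fe(OH)3 = 358.28 × 0.9001 = 322.49 g.

322.5 g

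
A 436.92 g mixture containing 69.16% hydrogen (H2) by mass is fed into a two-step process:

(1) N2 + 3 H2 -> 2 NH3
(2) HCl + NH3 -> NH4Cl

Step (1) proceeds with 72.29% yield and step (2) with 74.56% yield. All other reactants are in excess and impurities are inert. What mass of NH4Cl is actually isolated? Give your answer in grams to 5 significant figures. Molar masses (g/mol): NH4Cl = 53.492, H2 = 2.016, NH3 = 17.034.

2881.0 g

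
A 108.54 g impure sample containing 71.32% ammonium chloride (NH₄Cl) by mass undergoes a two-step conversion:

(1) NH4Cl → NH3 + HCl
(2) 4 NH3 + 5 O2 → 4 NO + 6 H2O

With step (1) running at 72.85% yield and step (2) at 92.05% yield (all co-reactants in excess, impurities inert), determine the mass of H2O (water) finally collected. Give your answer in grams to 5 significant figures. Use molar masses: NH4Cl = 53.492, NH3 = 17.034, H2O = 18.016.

26.225 g

Pure NH4Cl = 108.54 × 0.7132 = 77.4107 g.
n(NH4Cl) = 77.4107 / 53.492 = 1.44715 mol.
Step 1 (NH4Cl:NH3 = 1:1): theoretical n(NH3) = 1.44715 mol; at 72.85% yield, n(NH3) = 1.05425 mol.
Step 2 (NH3:H2O = 4:6): theoretical n(H2O) = 1.58137 mol, so theoretical mass = 1.58137 × 18.016 = 28.4899 g.
At 92.05% yield, actual mass of H2O = 28.4899 × 0.9205 = 26.2250 g.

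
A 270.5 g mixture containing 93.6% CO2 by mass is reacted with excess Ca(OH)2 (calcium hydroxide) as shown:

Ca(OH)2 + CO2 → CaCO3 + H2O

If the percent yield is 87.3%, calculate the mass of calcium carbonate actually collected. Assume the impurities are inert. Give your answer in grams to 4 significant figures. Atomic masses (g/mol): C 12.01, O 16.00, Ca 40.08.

Pure CO2 available = 270.5 g × 0.936 = 253.19 g.
M(CO2) = 12.01 + 2(16.00) = 44.01 g/mol.
M(CaCO3) = 40.08 + 12.01 + 3(16.00) = 100.09 g/mol.
n(CO2) = 253.19 g / 44.01 g/mol = 5.7530 mol.
From the equation the CO2:CaCO3 mole ratio is 1:1, so n(CaCO3) = 5.7530 × 1/1 = 5.7530 mol.
Mass of CaCO3 = 5.7530 mol × 100.09 g/mol = 575.81 g.
Actual mass collected = 575.81 g × 0.873 = 502.69 g.

502.7 g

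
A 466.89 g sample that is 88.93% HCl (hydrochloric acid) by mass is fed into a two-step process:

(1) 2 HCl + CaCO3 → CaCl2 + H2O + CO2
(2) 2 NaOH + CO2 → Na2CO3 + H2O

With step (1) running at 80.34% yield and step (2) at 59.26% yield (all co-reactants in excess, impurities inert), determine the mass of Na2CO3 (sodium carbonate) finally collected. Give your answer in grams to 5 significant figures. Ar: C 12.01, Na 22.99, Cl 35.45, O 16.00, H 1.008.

287.34 g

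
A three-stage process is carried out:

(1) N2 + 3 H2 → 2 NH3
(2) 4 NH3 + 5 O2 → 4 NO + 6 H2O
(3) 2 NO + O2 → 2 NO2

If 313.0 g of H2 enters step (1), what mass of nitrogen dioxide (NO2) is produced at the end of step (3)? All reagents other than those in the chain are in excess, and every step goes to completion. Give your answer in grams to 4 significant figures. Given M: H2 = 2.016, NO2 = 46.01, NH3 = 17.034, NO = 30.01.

n(H2) = 313.0 / 2.016 = 155.26 mol.
Reaction (1): H2→NH3 ratio 3:2 ⇒ n(NH3) = 103.51 mol.
Reaction (2): NH3→NO ratio 4:4 ⇒ n(NO) = 103.51 mol.
Reaction (3): NO→NO2 ratio 2:2 ⇒ n(NO2) = 103.51 mol.
Mass of NO2 = 103.51 × 46.01 = 4762.3 g.

4762 g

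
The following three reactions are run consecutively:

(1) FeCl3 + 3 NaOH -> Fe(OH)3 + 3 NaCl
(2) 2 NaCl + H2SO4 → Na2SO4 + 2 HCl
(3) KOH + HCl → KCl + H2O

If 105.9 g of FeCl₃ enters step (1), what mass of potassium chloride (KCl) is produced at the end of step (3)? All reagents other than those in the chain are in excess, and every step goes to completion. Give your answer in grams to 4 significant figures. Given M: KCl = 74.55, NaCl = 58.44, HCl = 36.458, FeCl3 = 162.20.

n(FeCl3) = 105.9 / 162.20 = 0.65290 mol.
Reaction (1): FeCl3→NaCl ratio 1:3 ⇒ n(NaCl) = 1.9587 mol.
Reaction (2): NaCl→HCl ratio 2:2 ⇒ n(HCl) = 1.9587 mol.
Reaction (3): HCl→KCl ratio 1:1 ⇒ n(KCl) = 1.9587 mol.
Mass of KCl = 1.9587 × 74.55 = 146.02 g.

146.0 g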